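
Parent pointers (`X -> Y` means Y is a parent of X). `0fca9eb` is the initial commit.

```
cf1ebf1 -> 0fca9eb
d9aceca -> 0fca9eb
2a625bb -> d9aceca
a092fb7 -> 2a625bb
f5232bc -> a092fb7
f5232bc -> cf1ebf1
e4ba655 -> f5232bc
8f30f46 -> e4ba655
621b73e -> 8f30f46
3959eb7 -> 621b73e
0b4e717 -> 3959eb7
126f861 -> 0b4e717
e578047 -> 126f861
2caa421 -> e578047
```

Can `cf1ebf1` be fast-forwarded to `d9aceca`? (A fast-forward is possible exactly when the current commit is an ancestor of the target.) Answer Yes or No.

No

A fast-forward from cf1ebf1 to d9aceca is possible iff cf1ebf1 is an ancestor of d9aceca.
Ancestors of d9aceca: {0fca9eb, d9aceca}.
cf1ebf1 is not among them, so fast-forward is not possible.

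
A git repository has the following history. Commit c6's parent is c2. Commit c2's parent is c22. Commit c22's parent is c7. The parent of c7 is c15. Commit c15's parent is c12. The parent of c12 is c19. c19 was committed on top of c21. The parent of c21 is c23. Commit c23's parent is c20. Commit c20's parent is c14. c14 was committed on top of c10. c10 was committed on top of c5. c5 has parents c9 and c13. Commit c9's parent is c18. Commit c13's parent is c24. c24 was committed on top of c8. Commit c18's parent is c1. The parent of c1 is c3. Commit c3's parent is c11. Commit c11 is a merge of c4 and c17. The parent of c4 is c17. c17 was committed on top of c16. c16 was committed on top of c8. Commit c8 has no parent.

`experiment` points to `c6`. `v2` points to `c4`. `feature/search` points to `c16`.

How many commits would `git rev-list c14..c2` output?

9

Reachable from c2: {c1, c10, c11, c12, c13, c14, c15, c16, c17, c18, c19, c2, c20, c21, c22, c23, c24, c3, c4, c5, c7, c8, c9}.
Reachable from c14: {c1, c10, c11, c13, c14, c16, c17, c18, c24, c3, c4, c5, c8, c9}.
In c2's history but not c14's: {c12, c15, c19, c2, c20, c21, c22, c23, c7} — 9 commits.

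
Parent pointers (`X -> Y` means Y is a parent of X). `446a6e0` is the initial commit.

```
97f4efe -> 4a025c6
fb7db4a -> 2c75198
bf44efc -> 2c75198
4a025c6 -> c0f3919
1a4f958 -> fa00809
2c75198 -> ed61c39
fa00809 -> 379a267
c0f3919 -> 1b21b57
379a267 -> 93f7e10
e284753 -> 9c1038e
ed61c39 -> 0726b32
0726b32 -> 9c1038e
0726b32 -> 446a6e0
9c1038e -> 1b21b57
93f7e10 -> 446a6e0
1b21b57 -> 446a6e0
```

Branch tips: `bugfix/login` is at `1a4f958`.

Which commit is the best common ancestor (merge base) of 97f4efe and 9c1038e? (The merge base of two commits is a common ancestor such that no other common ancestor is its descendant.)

Ancestors of 97f4efe: {1b21b57, 446a6e0, 4a025c6, 97f4efe, c0f3919}.
Ancestors of 9c1038e: {1b21b57, 446a6e0, 9c1038e}.
Common ancestors: {1b21b57, 446a6e0}.
Among these, 1b21b57 is not an ancestor of any other common ancestor — it is the merge base.

1b21b57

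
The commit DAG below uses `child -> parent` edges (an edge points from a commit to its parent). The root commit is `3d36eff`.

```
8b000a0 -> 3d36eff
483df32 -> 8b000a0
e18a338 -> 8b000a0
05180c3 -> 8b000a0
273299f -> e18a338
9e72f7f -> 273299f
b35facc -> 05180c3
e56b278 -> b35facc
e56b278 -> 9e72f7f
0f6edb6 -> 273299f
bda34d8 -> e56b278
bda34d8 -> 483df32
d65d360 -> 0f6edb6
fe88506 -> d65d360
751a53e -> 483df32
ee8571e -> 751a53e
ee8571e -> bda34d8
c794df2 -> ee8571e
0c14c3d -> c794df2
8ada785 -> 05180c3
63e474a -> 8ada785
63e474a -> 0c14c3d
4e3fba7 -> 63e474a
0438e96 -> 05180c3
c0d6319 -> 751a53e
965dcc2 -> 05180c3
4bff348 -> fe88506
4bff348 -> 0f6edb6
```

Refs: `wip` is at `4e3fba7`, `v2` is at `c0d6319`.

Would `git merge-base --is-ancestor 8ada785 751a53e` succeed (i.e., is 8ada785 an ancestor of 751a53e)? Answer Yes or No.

Ancestors of 751a53e: {3d36eff, 483df32, 751a53e, 8b000a0}.
8ada785 is not in that set, so it is not an ancestor of 751a53e.

No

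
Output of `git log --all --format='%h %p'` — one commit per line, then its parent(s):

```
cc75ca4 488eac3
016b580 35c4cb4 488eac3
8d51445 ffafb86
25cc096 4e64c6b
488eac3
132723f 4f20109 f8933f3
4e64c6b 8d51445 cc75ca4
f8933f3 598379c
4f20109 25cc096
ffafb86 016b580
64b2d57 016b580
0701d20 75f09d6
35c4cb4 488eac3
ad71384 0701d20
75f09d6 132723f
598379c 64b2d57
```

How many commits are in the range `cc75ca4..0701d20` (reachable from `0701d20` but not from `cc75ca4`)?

13

Reachable from 0701d20: {016b580, 0701d20, 132723f, 25cc096, 35c4cb4, 488eac3, 4e64c6b, 4f20109, 598379c, 64b2d57, 75f09d6, 8d51445, cc75ca4, f8933f3, ffafb86}.
Reachable from cc75ca4: {488eac3, cc75ca4}.
In 0701d20's history but not cc75ca4's: {016b580, 0701d20, 132723f, 25cc096, 35c4cb4, 4e64c6b, 4f20109, 598379c, 64b2d57, 75f09d6, 8d51445, f8933f3, ffafb86} — 13 commits.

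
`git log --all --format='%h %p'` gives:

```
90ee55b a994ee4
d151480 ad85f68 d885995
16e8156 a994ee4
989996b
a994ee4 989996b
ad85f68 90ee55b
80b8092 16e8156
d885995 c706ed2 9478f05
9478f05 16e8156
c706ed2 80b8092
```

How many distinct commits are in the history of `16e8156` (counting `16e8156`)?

Walking parent pointers from 16e8156: reachable set = {16e8156, 989996b, a994ee4}.
That is 3 commits.

3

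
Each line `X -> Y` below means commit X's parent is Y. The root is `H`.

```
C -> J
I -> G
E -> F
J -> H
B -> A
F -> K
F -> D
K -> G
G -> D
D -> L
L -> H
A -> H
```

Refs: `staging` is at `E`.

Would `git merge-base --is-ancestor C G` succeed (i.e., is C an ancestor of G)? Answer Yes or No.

No

Ancestors of G: {D, G, H, L}.
C is not in that set, so it is not an ancestor of G.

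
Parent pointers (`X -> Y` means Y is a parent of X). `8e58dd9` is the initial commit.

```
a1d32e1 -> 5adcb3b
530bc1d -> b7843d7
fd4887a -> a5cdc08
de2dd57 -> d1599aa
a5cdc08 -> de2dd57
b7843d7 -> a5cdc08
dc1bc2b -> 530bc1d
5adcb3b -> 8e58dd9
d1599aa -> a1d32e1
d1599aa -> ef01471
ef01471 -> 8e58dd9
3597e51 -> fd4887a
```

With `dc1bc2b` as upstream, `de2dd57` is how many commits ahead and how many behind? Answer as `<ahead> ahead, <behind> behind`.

Reachable from de2dd57: {5adcb3b, 8e58dd9, a1d32e1, d1599aa, de2dd57, ef01471}.
Reachable from dc1bc2b: {530bc1d, 5adcb3b, 8e58dd9, a1d32e1, a5cdc08, b7843d7, d1599aa, dc1bc2b, de2dd57, ef01471}.
Only in de2dd57's history (ahead): {} — 0.
Only in dc1bc2b's history (behind): {530bc1d, a5cdc08, b7843d7, dc1bc2b} — 4.

0 ahead, 4 behind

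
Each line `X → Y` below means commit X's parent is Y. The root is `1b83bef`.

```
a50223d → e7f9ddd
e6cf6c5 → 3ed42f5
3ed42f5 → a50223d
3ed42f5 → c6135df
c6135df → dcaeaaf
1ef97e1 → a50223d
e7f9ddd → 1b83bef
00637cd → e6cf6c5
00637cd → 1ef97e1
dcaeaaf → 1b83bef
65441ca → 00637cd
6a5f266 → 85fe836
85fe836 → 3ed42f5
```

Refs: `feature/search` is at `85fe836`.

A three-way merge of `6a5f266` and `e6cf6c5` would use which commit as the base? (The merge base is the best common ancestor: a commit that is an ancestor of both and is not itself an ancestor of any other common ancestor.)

Ancestors of 6a5f266: {1b83bef, 3ed42f5, 6a5f266, 85fe836, a50223d, c6135df, dcaeaaf, e7f9ddd}.
Ancestors of e6cf6c5: {1b83bef, 3ed42f5, a50223d, c6135df, dcaeaaf, e6cf6c5, e7f9ddd}.
Common ancestors: {1b83bef, 3ed42f5, a50223d, c6135df, dcaeaaf, e7f9ddd}.
Among these, 3ed42f5 is not an ancestor of any other common ancestor — it is the merge base.

3ed42f5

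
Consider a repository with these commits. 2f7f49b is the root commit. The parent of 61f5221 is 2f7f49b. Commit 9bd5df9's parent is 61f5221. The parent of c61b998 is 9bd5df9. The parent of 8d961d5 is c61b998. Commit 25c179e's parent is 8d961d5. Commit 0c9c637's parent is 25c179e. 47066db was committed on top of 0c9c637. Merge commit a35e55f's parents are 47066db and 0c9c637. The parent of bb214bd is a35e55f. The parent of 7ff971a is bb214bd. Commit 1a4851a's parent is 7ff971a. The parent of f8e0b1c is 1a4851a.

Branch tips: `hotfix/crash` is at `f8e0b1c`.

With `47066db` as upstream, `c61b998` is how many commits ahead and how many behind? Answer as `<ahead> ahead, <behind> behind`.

0 ahead, 4 behind

Reachable from c61b998: {2f7f49b, 61f5221, 9bd5df9, c61b998}.
Reachable from 47066db: {0c9c637, 25c179e, 2f7f49b, 47066db, 61f5221, 8d961d5, 9bd5df9, c61b998}.
Only in c61b998's history (ahead): {} — 0.
Only in 47066db's history (behind): {0c9c637, 25c179e, 47066db, 8d961d5} — 4.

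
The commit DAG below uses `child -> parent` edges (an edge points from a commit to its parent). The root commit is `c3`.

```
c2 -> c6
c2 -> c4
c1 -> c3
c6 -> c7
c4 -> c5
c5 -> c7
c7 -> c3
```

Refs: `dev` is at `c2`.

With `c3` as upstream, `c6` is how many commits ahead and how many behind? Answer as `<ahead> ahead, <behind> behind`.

Reachable from c6: {c3, c6, c7}.
Reachable from c3: {c3}.
Only in c6's history (ahead): {c6, c7} — 2.
Only in c3's history (behind): {} — 0.

2 ahead, 0 behind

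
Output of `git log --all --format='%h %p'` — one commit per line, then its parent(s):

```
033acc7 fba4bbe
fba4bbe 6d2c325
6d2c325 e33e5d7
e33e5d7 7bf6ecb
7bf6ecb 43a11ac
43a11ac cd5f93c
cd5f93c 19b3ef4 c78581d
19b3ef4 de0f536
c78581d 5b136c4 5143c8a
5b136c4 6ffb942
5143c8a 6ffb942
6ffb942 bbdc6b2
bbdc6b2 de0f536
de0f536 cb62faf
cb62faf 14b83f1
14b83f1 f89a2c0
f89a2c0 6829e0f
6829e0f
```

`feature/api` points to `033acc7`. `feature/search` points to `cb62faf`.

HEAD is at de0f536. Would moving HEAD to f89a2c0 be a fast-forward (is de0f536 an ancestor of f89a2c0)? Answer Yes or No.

A fast-forward from de0f536 to f89a2c0 is possible iff de0f536 is an ancestor of f89a2c0.
Ancestors of f89a2c0: {6829e0f, f89a2c0}.
de0f536 is not among them, so fast-forward is not possible.

No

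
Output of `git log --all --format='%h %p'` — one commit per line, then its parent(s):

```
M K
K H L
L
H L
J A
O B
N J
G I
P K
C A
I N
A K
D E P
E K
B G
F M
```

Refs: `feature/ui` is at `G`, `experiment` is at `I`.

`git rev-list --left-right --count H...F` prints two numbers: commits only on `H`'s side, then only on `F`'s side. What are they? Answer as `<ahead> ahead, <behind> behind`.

Reachable from H: {H, L}.
Reachable from F: {F, H, K, L, M}.
Only in H's history (ahead): {} — 0.
Only in F's history (behind): {F, K, M} — 3.

0 ahead, 3 behind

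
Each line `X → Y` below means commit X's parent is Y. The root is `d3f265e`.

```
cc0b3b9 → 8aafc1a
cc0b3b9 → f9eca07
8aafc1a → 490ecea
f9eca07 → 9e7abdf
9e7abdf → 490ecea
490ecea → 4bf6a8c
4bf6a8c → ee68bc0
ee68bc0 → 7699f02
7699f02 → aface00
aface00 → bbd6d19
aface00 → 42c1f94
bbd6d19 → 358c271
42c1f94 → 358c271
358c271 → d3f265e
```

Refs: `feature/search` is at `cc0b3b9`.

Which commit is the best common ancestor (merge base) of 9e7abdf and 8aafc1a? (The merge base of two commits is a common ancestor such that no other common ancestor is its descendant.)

490ecea

Ancestors of 9e7abdf: {358c271, 42c1f94, 490ecea, 4bf6a8c, 7699f02, 9e7abdf, aface00, bbd6d19, d3f265e, ee68bc0}.
Ancestors of 8aafc1a: {358c271, 42c1f94, 490ecea, 4bf6a8c, 7699f02, 8aafc1a, aface00, bbd6d19, d3f265e, ee68bc0}.
Common ancestors: {358c271, 42c1f94, 490ecea, 4bf6a8c, 7699f02, aface00, bbd6d19, d3f265e, ee68bc0}.
Among these, 490ecea is not an ancestor of any other common ancestor — it is the merge base.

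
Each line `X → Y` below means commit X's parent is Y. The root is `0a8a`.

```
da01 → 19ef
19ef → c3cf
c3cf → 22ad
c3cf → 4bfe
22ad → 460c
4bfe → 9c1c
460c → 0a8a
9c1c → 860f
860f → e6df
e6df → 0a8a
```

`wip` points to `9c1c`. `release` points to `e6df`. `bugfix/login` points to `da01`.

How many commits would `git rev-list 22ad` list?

Walking parent pointers from 22ad: reachable set = {0a8a, 22ad, 460c}.
That is 3 commits.

3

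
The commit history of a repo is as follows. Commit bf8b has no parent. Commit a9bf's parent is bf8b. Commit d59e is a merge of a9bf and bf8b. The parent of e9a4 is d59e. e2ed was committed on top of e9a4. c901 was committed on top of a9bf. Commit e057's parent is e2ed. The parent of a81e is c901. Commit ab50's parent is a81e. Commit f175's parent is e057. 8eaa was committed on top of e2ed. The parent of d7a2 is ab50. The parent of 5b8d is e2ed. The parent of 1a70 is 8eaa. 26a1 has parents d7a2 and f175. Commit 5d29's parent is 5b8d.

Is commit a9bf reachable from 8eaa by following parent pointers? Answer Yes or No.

Yes

Ancestors of 8eaa (commits reachable by following parents): {8eaa, a9bf, bf8b, d59e, e2ed, e9a4}.
a9bf is in that set, so it is an ancestor of 8eaa.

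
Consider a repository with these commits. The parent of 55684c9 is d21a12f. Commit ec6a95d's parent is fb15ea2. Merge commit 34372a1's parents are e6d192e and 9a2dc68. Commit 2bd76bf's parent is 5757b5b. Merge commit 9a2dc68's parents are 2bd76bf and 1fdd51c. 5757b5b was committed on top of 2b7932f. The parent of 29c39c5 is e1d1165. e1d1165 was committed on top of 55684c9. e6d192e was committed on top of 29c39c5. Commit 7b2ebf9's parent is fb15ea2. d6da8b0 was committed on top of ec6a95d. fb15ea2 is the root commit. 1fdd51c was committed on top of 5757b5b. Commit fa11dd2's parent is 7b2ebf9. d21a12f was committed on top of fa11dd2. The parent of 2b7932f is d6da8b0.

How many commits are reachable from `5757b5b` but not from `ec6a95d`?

Reachable from 5757b5b: {2b7932f, 5757b5b, d6da8b0, ec6a95d, fb15ea2}.
Reachable from ec6a95d: {ec6a95d, fb15ea2}.
In 5757b5b's history but not ec6a95d's: {2b7932f, 5757b5b, d6da8b0} — 3 commits.

3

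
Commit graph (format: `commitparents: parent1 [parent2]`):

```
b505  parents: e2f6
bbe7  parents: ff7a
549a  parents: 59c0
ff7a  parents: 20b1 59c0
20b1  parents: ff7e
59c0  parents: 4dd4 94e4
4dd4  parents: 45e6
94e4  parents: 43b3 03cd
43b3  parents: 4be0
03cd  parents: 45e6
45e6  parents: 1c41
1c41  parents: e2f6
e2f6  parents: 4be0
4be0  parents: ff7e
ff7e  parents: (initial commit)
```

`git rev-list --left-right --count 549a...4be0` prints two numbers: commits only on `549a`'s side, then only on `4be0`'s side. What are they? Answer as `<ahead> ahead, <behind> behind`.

9 ahead, 0 behind

Reachable from 549a: {03cd, 1c41, 43b3, 45e6, 4be0, 4dd4, 549a, 59c0, 94e4, e2f6, ff7e}.
Reachable from 4be0: {4be0, ff7e}.
Only in 549a's history (ahead): {03cd, 1c41, 43b3, 45e6, 4dd4, 549a, 59c0, 94e4, e2f6} — 9.
Only in 4be0's history (behind): {} — 0.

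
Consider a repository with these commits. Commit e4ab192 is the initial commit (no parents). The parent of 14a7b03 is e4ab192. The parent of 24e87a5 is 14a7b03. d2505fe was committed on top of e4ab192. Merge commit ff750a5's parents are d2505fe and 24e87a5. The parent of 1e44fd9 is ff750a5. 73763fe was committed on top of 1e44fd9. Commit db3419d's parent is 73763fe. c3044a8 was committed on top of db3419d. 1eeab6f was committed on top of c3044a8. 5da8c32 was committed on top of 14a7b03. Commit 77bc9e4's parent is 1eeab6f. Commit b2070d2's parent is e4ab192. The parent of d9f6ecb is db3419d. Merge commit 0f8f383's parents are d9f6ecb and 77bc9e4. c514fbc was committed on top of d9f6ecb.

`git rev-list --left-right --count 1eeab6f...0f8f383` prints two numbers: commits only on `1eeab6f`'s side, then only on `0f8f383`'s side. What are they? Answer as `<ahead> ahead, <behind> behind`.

Reachable from 1eeab6f: {14a7b03, 1e44fd9, 1eeab6f, 24e87a5, 73763fe, c3044a8, d2505fe, db3419d, e4ab192, ff750a5}.
Reachable from 0f8f383: {0f8f383, 14a7b03, 1e44fd9, 1eeab6f, 24e87a5, 73763fe, 77bc9e4, c3044a8, d2505fe, d9f6ecb, db3419d, e4ab192, ff750a5}.
Only in 1eeab6f's history (ahead): {} — 0.
Only in 0f8f383's history (behind): {0f8f383, 77bc9e4, d9f6ecb} — 3.

0 ahead, 3 behind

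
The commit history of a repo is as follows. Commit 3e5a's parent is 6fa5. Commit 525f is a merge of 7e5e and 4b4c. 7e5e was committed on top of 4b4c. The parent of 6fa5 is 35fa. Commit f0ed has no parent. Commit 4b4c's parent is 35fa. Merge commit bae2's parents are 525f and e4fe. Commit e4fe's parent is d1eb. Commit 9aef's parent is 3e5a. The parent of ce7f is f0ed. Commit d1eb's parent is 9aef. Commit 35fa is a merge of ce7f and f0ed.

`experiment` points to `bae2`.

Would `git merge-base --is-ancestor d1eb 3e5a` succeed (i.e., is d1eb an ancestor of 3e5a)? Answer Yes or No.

Ancestors of 3e5a: {35fa, 3e5a, 6fa5, ce7f, f0ed}.
d1eb is not in that set, so it is not an ancestor of 3e5a.

No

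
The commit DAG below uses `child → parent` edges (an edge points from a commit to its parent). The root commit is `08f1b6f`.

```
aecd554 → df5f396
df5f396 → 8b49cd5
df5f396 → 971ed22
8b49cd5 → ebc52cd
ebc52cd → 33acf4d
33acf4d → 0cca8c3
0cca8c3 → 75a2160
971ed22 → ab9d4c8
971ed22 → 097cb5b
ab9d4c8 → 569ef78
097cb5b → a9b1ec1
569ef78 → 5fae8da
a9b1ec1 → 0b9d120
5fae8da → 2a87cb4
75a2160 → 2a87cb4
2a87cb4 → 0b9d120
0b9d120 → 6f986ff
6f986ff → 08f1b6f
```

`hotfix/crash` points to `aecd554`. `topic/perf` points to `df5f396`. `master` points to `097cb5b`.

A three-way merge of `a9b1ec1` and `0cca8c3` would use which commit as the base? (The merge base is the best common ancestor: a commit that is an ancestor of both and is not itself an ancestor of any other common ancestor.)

0b9d120

Ancestors of a9b1ec1: {08f1b6f, 0b9d120, 6f986ff, a9b1ec1}.
Ancestors of 0cca8c3: {08f1b6f, 0b9d120, 0cca8c3, 2a87cb4, 6f986ff, 75a2160}.
Common ancestors: {08f1b6f, 0b9d120, 6f986ff}.
Among these, 0b9d120 is not an ancestor of any other common ancestor — it is the merge base.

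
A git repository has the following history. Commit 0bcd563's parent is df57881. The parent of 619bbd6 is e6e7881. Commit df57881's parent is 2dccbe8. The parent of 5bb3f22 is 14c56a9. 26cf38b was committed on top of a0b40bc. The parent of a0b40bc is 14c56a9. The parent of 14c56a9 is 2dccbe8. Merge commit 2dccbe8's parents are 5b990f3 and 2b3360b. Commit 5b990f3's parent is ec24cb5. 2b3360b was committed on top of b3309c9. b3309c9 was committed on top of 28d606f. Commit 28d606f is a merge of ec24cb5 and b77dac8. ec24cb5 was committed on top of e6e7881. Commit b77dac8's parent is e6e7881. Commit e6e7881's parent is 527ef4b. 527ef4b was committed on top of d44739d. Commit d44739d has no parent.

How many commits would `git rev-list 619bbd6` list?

Walking parent pointers from 619bbd6: reachable set = {527ef4b, 619bbd6, d44739d, e6e7881}.
That is 4 commits.

4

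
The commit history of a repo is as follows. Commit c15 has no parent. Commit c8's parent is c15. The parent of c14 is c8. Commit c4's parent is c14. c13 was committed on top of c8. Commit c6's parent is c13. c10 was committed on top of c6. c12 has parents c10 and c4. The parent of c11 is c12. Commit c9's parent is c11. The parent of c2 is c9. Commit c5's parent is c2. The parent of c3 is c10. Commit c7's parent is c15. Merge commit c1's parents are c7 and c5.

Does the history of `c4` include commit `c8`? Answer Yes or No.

Ancestors of c4 (commits reachable by following parents): {c14, c15, c4, c8}.
c8 is in that set, so it is an ancestor of c4.

Yes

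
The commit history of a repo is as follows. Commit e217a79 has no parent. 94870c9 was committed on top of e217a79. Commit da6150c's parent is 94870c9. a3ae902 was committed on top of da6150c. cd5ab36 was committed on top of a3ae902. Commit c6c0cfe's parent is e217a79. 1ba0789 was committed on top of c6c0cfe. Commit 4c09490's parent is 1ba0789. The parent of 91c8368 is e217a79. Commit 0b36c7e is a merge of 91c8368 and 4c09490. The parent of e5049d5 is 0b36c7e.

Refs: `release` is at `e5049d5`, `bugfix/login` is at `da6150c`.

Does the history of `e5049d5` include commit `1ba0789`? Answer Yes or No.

Yes

Ancestors of e5049d5 (commits reachable by following parents): {0b36c7e, 1ba0789, 4c09490, 91c8368, c6c0cfe, e217a79, e5049d5}.
1ba0789 is in that set, so it is an ancestor of e5049d5.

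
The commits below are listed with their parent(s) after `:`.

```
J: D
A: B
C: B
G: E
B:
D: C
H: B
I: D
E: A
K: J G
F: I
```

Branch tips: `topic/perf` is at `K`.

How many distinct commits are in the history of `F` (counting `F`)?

5

Walking parent pointers from F: reachable set = {B, C, D, F, I}.
That is 5 commits.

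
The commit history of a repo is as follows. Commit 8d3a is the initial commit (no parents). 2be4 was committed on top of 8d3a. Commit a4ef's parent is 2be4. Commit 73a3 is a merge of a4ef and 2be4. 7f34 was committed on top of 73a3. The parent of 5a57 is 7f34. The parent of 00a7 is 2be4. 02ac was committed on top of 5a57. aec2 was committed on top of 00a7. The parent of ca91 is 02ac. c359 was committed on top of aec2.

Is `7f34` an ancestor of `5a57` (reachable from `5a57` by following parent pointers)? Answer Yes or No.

Ancestors of 5a57 (commits reachable by following parents): {2be4, 5a57, 73a3, 7f34, 8d3a, a4ef}.
7f34 is in that set, so it is an ancestor of 5a57.

Yes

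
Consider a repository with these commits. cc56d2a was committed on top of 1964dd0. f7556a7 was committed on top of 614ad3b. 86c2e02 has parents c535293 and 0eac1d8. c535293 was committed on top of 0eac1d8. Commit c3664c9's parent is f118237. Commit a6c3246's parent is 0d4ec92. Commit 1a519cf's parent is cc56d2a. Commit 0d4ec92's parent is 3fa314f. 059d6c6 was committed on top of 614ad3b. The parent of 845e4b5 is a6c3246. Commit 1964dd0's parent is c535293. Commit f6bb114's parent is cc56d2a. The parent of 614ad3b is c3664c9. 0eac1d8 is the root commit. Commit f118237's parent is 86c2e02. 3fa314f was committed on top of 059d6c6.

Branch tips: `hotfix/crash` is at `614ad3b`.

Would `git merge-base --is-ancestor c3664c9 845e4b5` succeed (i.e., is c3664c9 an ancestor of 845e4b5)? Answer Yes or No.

Ancestors of 845e4b5 (commits reachable by following parents): {059d6c6, 0d4ec92, 0eac1d8, 3fa314f, 614ad3b, 845e4b5, 86c2e02, a6c3246, c3664c9, c535293, f118237}.
c3664c9 is in that set, so it is an ancestor of 845e4b5.

Yes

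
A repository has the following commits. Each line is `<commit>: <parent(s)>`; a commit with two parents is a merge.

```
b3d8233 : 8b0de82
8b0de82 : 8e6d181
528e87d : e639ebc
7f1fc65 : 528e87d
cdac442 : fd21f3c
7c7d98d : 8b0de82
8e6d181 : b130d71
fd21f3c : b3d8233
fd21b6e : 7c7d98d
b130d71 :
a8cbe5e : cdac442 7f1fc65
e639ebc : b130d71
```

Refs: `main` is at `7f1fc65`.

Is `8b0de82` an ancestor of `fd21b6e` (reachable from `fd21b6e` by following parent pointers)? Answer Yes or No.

Ancestors of fd21b6e (commits reachable by following parents): {7c7d98d, 8b0de82, 8e6d181, b130d71, fd21b6e}.
8b0de82 is in that set, so it is an ancestor of fd21b6e.

Yes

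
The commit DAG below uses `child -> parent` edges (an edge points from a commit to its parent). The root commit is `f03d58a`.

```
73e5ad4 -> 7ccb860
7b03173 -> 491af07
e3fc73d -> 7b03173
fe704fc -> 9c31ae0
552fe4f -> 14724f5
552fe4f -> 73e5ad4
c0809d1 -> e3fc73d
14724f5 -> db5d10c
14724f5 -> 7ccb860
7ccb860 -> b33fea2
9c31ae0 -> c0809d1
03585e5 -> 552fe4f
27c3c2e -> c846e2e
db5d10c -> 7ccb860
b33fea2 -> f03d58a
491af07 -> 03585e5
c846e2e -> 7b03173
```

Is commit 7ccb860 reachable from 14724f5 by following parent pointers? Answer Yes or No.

Yes

Ancestors of 14724f5 (commits reachable by following parents): {14724f5, 7ccb860, b33fea2, db5d10c, f03d58a}.
7ccb860 is in that set, so it is an ancestor of 14724f5.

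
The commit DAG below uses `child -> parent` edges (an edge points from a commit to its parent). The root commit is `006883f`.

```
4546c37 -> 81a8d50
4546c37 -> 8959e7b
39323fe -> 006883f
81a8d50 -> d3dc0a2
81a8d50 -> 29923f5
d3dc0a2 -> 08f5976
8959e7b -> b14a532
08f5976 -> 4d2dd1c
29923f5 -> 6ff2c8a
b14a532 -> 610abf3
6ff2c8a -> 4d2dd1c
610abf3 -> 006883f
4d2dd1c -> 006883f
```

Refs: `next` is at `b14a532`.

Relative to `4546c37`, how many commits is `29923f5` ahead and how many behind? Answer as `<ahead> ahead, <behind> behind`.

0 ahead, 7 behind

Reachable from 29923f5: {006883f, 29923f5, 4d2dd1c, 6ff2c8a}.
Reachable from 4546c37: {006883f, 08f5976, 29923f5, 4546c37, 4d2dd1c, 610abf3, 6ff2c8a, 81a8d50, 8959e7b, b14a532, d3dc0a2}.
Only in 29923f5's history (ahead): {} — 0.
Only in 4546c37's history (behind): {08f5976, 4546c37, 610abf3, 81a8d50, 8959e7b, b14a532, d3dc0a2} — 7.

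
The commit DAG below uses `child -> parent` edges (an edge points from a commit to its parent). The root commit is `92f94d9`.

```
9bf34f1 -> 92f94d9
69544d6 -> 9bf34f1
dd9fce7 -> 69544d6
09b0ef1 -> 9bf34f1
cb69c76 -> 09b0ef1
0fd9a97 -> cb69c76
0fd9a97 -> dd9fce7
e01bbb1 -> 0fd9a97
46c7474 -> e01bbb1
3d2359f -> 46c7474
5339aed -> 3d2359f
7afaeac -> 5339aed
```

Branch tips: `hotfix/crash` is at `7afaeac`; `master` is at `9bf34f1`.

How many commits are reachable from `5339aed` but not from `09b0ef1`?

Reachable from 5339aed: {09b0ef1, 0fd9a97, 3d2359f, 46c7474, 5339aed, 69544d6, 92f94d9, 9bf34f1, cb69c76, dd9fce7, e01bbb1}.
Reachable from 09b0ef1: {09b0ef1, 92f94d9, 9bf34f1}.
In 5339aed's history but not 09b0ef1's: {0fd9a97, 3d2359f, 46c7474, 5339aed, 69544d6, cb69c76, dd9fce7, e01bbb1} — 8 commits.

8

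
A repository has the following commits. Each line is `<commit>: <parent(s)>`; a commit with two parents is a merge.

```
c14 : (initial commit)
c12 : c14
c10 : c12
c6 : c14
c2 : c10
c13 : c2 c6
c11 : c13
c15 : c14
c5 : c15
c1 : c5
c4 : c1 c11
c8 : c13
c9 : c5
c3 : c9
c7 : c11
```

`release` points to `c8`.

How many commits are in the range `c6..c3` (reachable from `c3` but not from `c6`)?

Reachable from c3: {c14, c15, c3, c5, c9}.
Reachable from c6: {c14, c6}.
In c3's history but not c6's: {c15, c3, c5, c9} — 4 commits.

4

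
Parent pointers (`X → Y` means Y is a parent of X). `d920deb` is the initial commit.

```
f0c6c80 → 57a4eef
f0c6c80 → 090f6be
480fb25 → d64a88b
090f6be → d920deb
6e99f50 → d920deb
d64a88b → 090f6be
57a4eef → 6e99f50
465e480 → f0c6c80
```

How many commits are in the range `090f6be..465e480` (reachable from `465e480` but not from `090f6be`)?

Reachable from 465e480: {090f6be, 465e480, 57a4eef, 6e99f50, d920deb, f0c6c80}.
Reachable from 090f6be: {090f6be, d920deb}.
In 465e480's history but not 090f6be's: {465e480, 57a4eef, 6e99f50, f0c6c80} — 4 commits.

4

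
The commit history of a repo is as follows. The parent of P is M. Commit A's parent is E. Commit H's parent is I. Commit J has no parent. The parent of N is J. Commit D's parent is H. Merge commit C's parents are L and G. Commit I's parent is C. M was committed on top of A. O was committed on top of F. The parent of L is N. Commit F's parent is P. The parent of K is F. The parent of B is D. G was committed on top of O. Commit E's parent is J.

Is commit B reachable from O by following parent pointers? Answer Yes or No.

Ancestors of O: {A, E, F, J, M, O, P}.
B is not in that set, so it is not an ancestor of O.

No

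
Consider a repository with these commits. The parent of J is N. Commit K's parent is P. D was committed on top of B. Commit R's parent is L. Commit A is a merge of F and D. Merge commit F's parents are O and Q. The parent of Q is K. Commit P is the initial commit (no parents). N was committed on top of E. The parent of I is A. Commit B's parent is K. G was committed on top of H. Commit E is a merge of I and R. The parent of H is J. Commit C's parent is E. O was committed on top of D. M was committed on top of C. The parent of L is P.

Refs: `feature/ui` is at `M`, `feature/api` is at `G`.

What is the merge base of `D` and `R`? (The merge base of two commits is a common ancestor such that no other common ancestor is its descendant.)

P

Ancestors of D: {B, D, K, P}.
Ancestors of R: {L, P, R}.
Common ancestors: {P}.
The only common ancestor is P, so it is the merge base.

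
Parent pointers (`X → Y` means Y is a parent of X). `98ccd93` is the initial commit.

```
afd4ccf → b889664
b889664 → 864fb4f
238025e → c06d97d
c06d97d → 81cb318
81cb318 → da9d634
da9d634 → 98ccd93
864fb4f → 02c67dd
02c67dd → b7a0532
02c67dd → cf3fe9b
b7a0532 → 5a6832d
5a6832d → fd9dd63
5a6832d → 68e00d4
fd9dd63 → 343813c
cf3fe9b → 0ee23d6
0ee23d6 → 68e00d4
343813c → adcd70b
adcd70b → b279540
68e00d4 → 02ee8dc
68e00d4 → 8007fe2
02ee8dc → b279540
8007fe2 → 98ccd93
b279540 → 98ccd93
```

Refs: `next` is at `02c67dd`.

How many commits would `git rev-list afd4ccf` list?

Walking parent pointers from afd4ccf: reachable set = {02c67dd, 02ee8dc, 0ee23d6, 343813c, 5a6832d, 68e00d4, 8007fe2, 864fb4f, 98ccd93, adcd70b, afd4ccf, b279540, b7a0532, b889664, cf3fe9b, fd9dd63}.
That is 16 commits.

16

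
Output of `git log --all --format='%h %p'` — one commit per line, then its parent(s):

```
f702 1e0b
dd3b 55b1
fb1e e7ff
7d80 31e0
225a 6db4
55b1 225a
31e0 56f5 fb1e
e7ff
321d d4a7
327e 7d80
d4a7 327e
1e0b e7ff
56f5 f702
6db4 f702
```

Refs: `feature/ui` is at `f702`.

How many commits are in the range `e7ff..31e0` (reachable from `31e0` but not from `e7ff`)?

Reachable from 31e0: {1e0b, 31e0, 56f5, e7ff, f702, fb1e}.
Reachable from e7ff: {e7ff}.
In 31e0's history but not e7ff's: {1e0b, 31e0, 56f5, f702, fb1e} — 5 commits.

5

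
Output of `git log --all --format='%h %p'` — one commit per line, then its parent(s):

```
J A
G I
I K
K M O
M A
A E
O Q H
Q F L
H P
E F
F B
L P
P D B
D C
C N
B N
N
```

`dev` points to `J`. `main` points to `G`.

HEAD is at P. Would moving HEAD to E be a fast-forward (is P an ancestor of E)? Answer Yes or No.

A fast-forward from P to E is possible iff P is an ancestor of E.
Ancestors of E: {B, E, F, N}.
P is not among them, so fast-forward is not possible.

No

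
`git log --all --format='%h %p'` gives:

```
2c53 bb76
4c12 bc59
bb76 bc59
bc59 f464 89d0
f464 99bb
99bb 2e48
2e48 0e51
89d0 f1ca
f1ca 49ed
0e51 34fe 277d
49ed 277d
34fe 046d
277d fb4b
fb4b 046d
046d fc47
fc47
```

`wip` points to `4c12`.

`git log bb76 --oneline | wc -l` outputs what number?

14

Walking parent pointers from bb76: reachable set = {046d, 0e51, 277d, 2e48, 34fe, 49ed, 89d0, 99bb, bb76, bc59, f1ca, f464, fb4b, fc47}.
That is 14 commits.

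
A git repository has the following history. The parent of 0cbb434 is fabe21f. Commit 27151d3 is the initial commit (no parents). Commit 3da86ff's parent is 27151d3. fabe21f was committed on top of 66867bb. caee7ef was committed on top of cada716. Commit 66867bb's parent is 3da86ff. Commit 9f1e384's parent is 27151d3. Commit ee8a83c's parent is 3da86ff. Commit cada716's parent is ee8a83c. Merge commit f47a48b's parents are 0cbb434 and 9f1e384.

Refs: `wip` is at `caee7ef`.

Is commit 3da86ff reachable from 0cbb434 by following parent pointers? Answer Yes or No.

Ancestors of 0cbb434 (commits reachable by following parents): {0cbb434, 27151d3, 3da86ff, 66867bb, fabe21f}.
3da86ff is in that set, so it is an ancestor of 0cbb434.

Yes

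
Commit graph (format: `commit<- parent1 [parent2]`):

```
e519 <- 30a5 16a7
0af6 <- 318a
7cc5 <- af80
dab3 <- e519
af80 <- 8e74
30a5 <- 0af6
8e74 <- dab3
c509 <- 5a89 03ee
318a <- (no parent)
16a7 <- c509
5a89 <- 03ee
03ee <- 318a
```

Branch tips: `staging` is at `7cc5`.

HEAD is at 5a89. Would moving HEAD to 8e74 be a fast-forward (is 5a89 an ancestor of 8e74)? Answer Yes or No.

Yes

A fast-forward from 5a89 to 8e74 is possible iff 5a89 is an ancestor of 8e74.
Ancestors of 8e74: {03ee, 0af6, 16a7, 30a5, 318a, 5a89, 8e74, c509, dab3, e519}.
5a89 is among them, so fast-forward is possible.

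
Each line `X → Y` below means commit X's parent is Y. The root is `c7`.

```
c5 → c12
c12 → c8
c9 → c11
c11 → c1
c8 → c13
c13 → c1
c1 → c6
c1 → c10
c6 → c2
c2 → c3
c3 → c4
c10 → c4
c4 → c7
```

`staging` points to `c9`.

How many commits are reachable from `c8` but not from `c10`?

6

Reachable from c8: {c1, c10, c13, c2, c3, c4, c6, c7, c8}.
Reachable from c10: {c10, c4, c7}.
In c8's history but not c10's: {c1, c13, c2, c3, c6, c8} — 6 commits.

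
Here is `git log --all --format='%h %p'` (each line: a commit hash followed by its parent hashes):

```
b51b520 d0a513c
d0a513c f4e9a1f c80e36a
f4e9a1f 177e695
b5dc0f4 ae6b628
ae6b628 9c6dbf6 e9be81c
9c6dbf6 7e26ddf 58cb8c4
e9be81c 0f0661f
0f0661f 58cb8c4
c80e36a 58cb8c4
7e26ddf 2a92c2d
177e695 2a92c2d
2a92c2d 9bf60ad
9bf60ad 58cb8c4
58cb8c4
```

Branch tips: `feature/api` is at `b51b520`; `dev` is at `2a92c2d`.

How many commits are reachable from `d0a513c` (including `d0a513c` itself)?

Walking parent pointers from d0a513c: reachable set = {177e695, 2a92c2d, 58cb8c4, 9bf60ad, c80e36a, d0a513c, f4e9a1f}.
That is 7 commits.

7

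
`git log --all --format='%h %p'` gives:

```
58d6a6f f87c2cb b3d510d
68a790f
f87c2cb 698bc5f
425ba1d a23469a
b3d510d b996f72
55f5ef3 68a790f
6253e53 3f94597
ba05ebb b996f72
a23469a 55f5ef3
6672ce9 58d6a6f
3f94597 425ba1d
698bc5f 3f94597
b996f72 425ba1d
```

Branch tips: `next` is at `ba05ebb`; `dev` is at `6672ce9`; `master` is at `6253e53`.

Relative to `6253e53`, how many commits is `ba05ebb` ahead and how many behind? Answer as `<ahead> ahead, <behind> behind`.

2 ahead, 2 behind

Reachable from ba05ebb: {425ba1d, 55f5ef3, 68a790f, a23469a, b996f72, ba05ebb}.
Reachable from 6253e53: {3f94597, 425ba1d, 55f5ef3, 6253e53, 68a790f, a23469a}.
Only in ba05ebb's history (ahead): {b996f72, ba05ebb} — 2.
Only in 6253e53's history (behind): {3f94597, 6253e53} — 2.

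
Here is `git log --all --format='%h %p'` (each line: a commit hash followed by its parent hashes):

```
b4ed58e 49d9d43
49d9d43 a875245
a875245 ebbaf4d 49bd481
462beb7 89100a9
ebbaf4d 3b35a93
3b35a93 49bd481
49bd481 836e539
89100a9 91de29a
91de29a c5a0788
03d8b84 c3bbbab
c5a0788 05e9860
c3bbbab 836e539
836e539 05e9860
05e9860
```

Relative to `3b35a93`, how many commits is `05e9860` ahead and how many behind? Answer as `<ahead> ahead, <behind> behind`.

Reachable from 05e9860: {05e9860}.
Reachable from 3b35a93: {05e9860, 3b35a93, 49bd481, 836e539}.
Only in 05e9860's history (ahead): {} — 0.
Only in 3b35a93's history (behind): {3b35a93, 49bd481, 836e539} — 3.

0 ahead, 3 behind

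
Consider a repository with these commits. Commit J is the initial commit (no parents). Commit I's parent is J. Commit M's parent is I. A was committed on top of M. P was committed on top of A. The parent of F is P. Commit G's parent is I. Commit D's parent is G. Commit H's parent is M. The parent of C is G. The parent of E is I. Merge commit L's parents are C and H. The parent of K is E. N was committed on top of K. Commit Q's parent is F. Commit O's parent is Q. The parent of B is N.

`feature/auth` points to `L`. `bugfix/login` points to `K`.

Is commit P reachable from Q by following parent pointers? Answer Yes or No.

Yes

Ancestors of Q (commits reachable by following parents): {A, F, I, J, M, P, Q}.
P is in that set, so it is an ancestor of Q.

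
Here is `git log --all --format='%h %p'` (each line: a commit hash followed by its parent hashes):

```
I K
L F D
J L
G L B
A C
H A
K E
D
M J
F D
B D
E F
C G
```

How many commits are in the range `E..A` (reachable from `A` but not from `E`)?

5

Reachable from A: {A, B, C, D, F, G, L}.
Reachable from E: {D, E, F}.
In A's history but not E's: {A, B, C, G, L} — 5 commits.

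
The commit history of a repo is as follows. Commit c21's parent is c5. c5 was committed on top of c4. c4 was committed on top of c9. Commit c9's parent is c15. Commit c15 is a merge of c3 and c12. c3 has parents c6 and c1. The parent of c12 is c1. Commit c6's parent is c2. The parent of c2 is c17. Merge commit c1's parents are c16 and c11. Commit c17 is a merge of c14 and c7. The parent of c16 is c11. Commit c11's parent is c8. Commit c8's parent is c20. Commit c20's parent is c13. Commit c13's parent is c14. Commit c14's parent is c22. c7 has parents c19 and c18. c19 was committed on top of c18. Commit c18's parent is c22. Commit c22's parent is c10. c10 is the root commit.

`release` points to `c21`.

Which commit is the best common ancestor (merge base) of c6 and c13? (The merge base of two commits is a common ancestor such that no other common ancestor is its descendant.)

c14

Ancestors of c6: {c10, c14, c17, c18, c19, c2, c22, c6, c7}.
Ancestors of c13: {c10, c13, c14, c22}.
Common ancestors: {c10, c14, c22}.
Among these, c14 is not an ancestor of any other common ancestor — it is the merge base.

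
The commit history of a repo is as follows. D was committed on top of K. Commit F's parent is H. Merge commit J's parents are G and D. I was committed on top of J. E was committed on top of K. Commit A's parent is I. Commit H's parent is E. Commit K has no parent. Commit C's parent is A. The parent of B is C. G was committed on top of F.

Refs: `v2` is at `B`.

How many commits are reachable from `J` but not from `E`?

5

Reachable from J: {D, E, F, G, H, J, K}.
Reachable from E: {E, K}.
In J's history but not E's: {D, F, G, H, J} — 5 commits.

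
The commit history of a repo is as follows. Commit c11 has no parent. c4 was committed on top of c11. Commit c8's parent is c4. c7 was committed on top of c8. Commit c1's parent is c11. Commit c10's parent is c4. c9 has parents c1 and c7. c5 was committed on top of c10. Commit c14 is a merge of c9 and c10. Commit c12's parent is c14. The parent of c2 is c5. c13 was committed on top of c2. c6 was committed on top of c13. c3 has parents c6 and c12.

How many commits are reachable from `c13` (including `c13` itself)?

6

Walking parent pointers from c13: reachable set = {c10, c11, c13, c2, c4, c5}.
That is 6 commits.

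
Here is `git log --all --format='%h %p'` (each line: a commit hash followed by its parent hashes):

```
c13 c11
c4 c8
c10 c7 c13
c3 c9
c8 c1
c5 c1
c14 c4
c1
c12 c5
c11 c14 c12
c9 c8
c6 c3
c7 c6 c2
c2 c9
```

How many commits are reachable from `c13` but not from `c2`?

6

Reachable from c13: {c1, c11, c12, c13, c14, c4, c5, c8}.
Reachable from c2: {c1, c2, c8, c9}.
In c13's history but not c2's: {c11, c12, c13, c14, c4, c5} — 6 commits.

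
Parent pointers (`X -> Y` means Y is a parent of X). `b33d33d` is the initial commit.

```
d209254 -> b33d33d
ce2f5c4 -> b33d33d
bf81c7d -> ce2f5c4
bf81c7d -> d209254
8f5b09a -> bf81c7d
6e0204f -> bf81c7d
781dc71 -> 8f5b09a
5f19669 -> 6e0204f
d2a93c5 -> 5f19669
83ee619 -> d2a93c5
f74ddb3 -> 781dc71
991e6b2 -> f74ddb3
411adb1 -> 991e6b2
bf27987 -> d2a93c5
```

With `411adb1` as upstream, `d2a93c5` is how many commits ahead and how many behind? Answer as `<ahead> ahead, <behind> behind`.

Reachable from d2a93c5: {5f19669, 6e0204f, b33d33d, bf81c7d, ce2f5c4, d209254, d2a93c5}.
Reachable from 411adb1: {411adb1, 781dc71, 8f5b09a, 991e6b2, b33d33d, bf81c7d, ce2f5c4, d209254, f74ddb3}.
Only in d2a93c5's history (ahead): {5f19669, 6e0204f, d2a93c5} — 3.
Only in 411adb1's history (behind): {411adb1, 781dc71, 8f5b09a, 991e6b2, f74ddb3} — 5.

3 ahead, 5 behind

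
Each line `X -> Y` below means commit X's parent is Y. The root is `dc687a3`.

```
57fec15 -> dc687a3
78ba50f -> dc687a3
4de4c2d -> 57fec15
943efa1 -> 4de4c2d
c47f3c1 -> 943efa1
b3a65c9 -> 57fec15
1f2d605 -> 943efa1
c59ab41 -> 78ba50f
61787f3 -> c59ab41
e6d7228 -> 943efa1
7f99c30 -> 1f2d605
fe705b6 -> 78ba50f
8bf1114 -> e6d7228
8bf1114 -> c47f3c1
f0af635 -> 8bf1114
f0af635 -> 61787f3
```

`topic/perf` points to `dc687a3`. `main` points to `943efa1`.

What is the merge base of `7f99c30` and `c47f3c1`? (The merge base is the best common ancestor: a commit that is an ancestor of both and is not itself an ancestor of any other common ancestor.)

943efa1

Ancestors of 7f99c30: {1f2d605, 4de4c2d, 57fec15, 7f99c30, 943efa1, dc687a3}.
Ancestors of c47f3c1: {4de4c2d, 57fec15, 943efa1, c47f3c1, dc687a3}.
Common ancestors: {4de4c2d, 57fec15, 943efa1, dc687a3}.
Among these, 943efa1 is not an ancestor of any other common ancestor — it is the merge base.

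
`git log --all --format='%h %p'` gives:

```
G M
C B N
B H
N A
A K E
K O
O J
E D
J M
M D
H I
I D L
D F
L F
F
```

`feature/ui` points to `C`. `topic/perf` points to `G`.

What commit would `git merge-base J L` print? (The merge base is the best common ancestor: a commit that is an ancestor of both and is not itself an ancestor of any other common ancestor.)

Ancestors of J: {D, F, J, M}.
Ancestors of L: {F, L}.
Common ancestors: {F}.
The only common ancestor is F, so it is the merge base.

F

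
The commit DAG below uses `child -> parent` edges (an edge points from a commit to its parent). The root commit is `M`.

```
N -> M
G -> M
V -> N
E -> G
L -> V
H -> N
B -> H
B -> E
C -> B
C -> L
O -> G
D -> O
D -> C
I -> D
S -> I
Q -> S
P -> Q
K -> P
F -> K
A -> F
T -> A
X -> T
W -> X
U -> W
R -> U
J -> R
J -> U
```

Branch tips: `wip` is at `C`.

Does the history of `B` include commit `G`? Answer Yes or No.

Ancestors of B (commits reachable by following parents): {B, E, G, H, M, N}.
G is in that set, so it is an ancestor of B.

Yes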